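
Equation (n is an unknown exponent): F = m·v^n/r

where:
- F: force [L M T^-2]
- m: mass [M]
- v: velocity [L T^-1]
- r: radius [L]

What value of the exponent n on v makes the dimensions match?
n = 2

F has dimensions [L M T^-2]; v has dimensions [L T^-1].
The rest of the RHS has dimensions [L^-1 M], so v^n must supply [L^2 T^-2].
With n = 2: m·v^2/r has dimensions [L M T^-2], matching the LHS ✓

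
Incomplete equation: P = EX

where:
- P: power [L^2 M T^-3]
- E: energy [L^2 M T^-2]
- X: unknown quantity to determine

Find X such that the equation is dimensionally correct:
X = f (inverse time / frequency (1/t)), dimensions [T^-1]

P has dimensions [L^2 M T^-3]; the rest of the RHS (E) has dimensions [L^2 M T^-2].
So X must have dimensions [T^-1] — X = f (inverse time / frequency (1/t)).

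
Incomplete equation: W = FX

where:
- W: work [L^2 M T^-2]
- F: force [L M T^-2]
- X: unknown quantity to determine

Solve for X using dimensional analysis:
X = d (distance), dimensions [L]

W has dimensions [L^2 M T^-2]; the rest of the RHS (F) has dimensions [L M T^-2].
So X must have dimensions [L] — X = d (distance).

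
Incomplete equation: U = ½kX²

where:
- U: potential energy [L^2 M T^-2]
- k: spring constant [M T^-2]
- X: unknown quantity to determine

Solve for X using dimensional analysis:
X = x (displacement), dimensions [L]

U has dimensions [L^2 M T^-2]; the rest of the RHS (½k) has dimensions [M T^-2].
So X² must have dimensions [L^2], i.e. X has dimensions [L] — X = x (displacement).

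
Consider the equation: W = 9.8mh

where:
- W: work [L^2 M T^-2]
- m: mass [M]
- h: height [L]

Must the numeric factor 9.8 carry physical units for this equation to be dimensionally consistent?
Yes

W has dimensions [L^2 M T^-2], while mh alone has dimensions [L M]. For the equation to balance, the factor 9.8 must carry dimensions [L T^-2] — it is a dimensional constant (a numerical value of a physical quantity with its units suppressed), not a pure number.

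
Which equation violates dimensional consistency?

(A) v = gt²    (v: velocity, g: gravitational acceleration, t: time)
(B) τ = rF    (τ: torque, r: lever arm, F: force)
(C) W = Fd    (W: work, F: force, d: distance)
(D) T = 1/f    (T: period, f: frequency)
(A) v = gt²

The equation (A) v = gt² is dimensionally incorrect.

LHS (v): [L T^-1]
RHS (gt²): [L] ✗

The dimensions do not match. The other three equations balance.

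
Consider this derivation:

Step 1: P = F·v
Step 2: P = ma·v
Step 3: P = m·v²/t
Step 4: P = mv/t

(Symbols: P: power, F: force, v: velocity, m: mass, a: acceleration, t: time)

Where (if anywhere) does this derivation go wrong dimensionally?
Step 4

Step 1: P = F·v → LHS [L^2 M T^-3], RHS [L^2 M T^-3] ✓
Step 2: P = ma·v → LHS [L^2 M T^-3], RHS [L^2 M T^-3] ✓
Step 3: P = m·v²/t → LHS [L^2 M T^-3], RHS [L^2 M T^-3] ✓
Step 4: P = mv/t → LHS [L^2 M T^-3], RHS [L M T^-2] ✗

The first dimensional inconsistency appears in step 4: P = mv/t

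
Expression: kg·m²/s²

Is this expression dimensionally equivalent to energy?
Yes

The expression kg·m²/s² has dimensions [L^2 M T^-2], which is exactly energy [L^2 M T^-2].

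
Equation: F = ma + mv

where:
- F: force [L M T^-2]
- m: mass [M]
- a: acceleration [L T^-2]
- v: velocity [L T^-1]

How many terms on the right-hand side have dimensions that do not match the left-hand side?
1

LHS F: [L M T^-2]
- ma: [L M T^-2] ✓
- mv: [L M T^-1] ✗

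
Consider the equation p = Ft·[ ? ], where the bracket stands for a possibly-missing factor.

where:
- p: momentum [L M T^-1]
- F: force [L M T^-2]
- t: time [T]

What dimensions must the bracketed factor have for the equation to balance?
Nothing is missing — the bracketed factor must be dimensionless.

p has dimensions [L M T^-1] and Ft already has dimensions [L M T^-1], so p = Ft is dimensionally complete.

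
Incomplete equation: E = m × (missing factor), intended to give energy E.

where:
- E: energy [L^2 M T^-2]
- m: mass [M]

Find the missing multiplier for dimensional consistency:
v² (velocity squared), dimensions [L^2 T^-2]

E has dimensions [L^2 M T^-2] and m has dimensions [M].
The missing factor must have dimensions [L^2 M T^-2] / [M] = [L^2 T^-2], i.e. velocity squared (v²).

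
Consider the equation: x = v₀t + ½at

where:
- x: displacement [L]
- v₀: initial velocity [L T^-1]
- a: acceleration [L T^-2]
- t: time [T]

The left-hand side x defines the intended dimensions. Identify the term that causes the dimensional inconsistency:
The term ½at

Checking each RHS term against the LHS:
- v₀t: [L] — matches x [L] ✓
- ½at: [L T^-1] — does NOT match x [L] ✗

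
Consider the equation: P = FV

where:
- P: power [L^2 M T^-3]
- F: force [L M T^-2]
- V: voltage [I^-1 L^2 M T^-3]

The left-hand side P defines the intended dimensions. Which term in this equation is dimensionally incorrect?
The right-hand side term FV

P has dimensions [L^2 M T^-3], but FV has dimensions [I^-1 L^3 M^2 T^-5], so the term FV is dimensionally wrong for P.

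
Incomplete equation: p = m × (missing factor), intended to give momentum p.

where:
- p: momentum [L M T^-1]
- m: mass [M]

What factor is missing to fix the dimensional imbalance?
v (velocity), dimensions [L T^-1]

p has dimensions [L M T^-1] and m has dimensions [M].
The missing factor must have dimensions [L M T^-1] / [M] = [L T^-1], i.e. velocity (v).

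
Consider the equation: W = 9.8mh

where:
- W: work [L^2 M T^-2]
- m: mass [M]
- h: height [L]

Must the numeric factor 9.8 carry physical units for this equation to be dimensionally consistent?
Yes

W has dimensions [L^2 M T^-2], while mh alone has dimensions [L M]. For the equation to balance, the factor 9.8 must carry dimensions [L T^-2] — it is a dimensional constant (a numerical value of a physical quantity with its units suppressed), not a pure number.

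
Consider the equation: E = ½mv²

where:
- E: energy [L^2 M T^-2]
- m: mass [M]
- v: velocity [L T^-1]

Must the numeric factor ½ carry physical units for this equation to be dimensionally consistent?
No

E has dimensions [L^2 M T^-2] and mv² already has dimensions [L^2 M T^-2], so the equation balances without ½ contributing any dimensions. ½ is a pure (dimensionless) number; changing or removing it would not affect dimensional consistency.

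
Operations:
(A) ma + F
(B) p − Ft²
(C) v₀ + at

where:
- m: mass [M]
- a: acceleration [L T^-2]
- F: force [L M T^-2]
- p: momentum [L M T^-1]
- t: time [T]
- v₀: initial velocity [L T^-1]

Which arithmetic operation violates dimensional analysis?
(B) p − Ft²

(A) ma + F: ma [L M T^-2] and F [L M T^-2] — same dimensions ✓
(B) p − Ft²: p [L M T^-1] and Ft² [L M] — different dimensions cannot be added/subtracted ✗
(C) v₀ + at: v₀ [L T^-1] and at [L T^-1] — same dimensions ✓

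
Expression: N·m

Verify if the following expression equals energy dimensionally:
Yes

The expression N·m has dimensions [L^2 M T^-2], which is exactly energy [L^2 M T^-2].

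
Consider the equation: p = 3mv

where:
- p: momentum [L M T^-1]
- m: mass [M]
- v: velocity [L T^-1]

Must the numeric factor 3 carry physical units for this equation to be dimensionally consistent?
No

p has dimensions [L M T^-1] and mv already has dimensions [L M T^-1], so the equation balances without 3 contributing any dimensions. 3 is a pure (dimensionless) number; changing or removing it would not affect dimensional consistency.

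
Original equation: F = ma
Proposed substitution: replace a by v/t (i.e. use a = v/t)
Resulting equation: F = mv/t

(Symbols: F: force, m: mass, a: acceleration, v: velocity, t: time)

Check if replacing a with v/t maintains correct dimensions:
Yes

[a] = [L T^-2] and [v/t] = [L T^-2]. These match, so the substitution replaces a quantity by one of the same dimensions and the result F = mv/t has LHS [L M T^-2] vs RHS [L M T^-2] — still consistent.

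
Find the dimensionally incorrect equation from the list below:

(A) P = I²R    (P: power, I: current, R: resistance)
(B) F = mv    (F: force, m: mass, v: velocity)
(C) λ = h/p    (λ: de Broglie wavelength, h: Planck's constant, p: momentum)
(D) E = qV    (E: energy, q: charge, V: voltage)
(B) F = mv

The equation (B) F = mv is dimensionally incorrect.

LHS (F): [L M T^-2]
RHS (mv): [L M T^-1] ✗

The dimensions do not match. The other three equations balance.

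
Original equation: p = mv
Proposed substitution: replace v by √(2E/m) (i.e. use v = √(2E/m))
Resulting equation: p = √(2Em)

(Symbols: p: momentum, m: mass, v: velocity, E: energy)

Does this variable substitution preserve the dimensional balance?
Yes

[v] = [L T^-1] and [√(2E/m)] = [L T^-1]. These match, so the substitution replaces a quantity by one of the same dimensions and the result p = √(2Em) has LHS [L M T^-1] vs RHS [L M T^-1] — still consistent.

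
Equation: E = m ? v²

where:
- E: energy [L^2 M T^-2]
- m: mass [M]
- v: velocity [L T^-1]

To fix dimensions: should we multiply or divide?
multiplication (×): E = m × v²

E [L^2 M T^-2]; m [M]; v² [L^2 T^-2].
m × v² → [L^2 M T^-2] ✓
m ÷ v² → [L^-2 M T^2] ✗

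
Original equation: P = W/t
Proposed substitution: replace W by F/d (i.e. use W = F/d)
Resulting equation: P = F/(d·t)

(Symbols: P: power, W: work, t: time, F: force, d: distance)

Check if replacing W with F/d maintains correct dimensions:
No

[W] = [L^2 M T^-2] and [F/d] = [M T^-2]. These differ, so the substitution replaces a quantity by one of different dimensions and the result P = F/(d·t) has LHS [L^2 M T^-3] vs RHS [M T^-3] — inconsistent.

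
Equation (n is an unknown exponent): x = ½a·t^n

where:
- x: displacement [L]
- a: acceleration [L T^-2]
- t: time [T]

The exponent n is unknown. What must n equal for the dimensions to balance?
n = 2

x has dimensions [L]; t has dimensions [T].
The rest of the RHS has dimensions [L T^-2], so t^n must supply [T^2].
With n = 2: ½a·t^2 has dimensions [L], matching the LHS ✓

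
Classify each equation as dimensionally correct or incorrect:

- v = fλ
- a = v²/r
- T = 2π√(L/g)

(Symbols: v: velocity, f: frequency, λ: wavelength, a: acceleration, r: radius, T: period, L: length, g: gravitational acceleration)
Dimensionally correct: v = fλ, a = v²/r, T = 2π√(L/g)
Dimensionally incorrect: none
Ordered (correct first, then incorrect): v = fλ, a = v²/r, T = 2π√(L/g)

- v = fλ: LHS [L T^-1], RHS [L T^-1] → correct ✓
- a = v²/r: LHS [L T^-2], RHS [L T^-2] → correct ✓
- T = 2π√(L/g): LHS [T], RHS [T] → correct ✓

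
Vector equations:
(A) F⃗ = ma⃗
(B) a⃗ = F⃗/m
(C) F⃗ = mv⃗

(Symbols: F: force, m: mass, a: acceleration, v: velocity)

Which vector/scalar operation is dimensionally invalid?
(C) F⃗ = mv⃗

(A) F⃗ = ma⃗: LHS [L M T^-2], RHS [L M T^-2] ✓ — Force and acceleration are vectors, mass is a scalar
(B) a⃗ = F⃗/m: LHS [L T^-2], RHS [L T^-2] ✓ — force (vector) divided by mass (scalar)
(C) F⃗ = mv⃗: LHS [L M T^-2], RHS [L M T^-1] ✗ — mass times velocity is momentum, not force; should be ma⃗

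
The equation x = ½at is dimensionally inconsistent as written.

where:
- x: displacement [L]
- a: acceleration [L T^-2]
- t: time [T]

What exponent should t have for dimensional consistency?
The exponent of t should be 2: x = ½at^2

The LHS x has dimensions [L]; t has dimensions [T].
As written, the RHS ½at (exponent 1 on t) has dimensions [L T^-1], which does not match.
With exponent 2, the RHS ½at^2 has dimensions [L], matching the LHS.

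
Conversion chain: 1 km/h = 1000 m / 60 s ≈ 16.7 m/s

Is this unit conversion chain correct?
The chain is incorrect (it contains an error).

Incorrect: 1 h = 3600 s, not 60 s (1 km/h ≈ 0.278 m/s)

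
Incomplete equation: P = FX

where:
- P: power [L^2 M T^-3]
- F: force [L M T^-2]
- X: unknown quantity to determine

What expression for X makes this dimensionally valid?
X = v (velocity), dimensions [L T^-1]

P has dimensions [L^2 M T^-3]; the rest of the RHS (F) has dimensions [L M T^-2].
So X must have dimensions [L T^-1] — X = v (velocity).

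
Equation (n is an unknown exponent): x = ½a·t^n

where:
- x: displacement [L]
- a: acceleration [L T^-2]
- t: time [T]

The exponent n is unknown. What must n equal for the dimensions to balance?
n = 2

x has dimensions [L]; t has dimensions [T].
The rest of the RHS has dimensions [L T^-2], so t^n must supply [T^2].
With n = 2: ½a·t^2 has dimensions [L], matching the LHS ✓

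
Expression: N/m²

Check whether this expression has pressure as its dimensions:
Yes

The expression N/m² has dimensions [L^-1 M T^-2], which is exactly pressure [L^-1 M T^-2].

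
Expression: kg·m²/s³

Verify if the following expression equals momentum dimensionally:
No

The expression kg·m²/s³ has dimensions [L^2 M T^-3], but momentum has dimensions [L M T^-1].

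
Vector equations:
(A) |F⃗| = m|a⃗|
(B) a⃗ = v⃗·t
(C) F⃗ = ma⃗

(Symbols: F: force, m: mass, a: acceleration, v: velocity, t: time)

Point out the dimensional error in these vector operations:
(B) a⃗ = v⃗·t

(A) |F⃗| = m|a⃗|: LHS [L M T^-2], RHS [L M T^-2] ✓ — magnitudes of vectors are scalars
(B) a⃗ = v⃗·t: LHS [L T^-2], RHS [L] ✗ — acceleration is velocity per time; should be v⃗/t
(C) F⃗ = ma⃗: LHS [L M T^-2], RHS [L M T^-2] ✓ — Force and acceleration are vectors, mass is a scalar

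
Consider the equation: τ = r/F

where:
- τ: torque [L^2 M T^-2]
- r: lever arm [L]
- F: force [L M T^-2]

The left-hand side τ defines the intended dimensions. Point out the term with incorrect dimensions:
The right-hand side term r/F

τ has dimensions [L^2 M T^-2], but r/F has dimensions [M^-1 T^2], so the term r/F is dimensionally wrong for τ.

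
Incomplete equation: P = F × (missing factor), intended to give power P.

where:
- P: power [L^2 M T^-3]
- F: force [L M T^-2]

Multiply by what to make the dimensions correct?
v (velocity), dimensions [L T^-1]

P has dimensions [L^2 M T^-3] and F has dimensions [L M T^-2].
The missing factor must have dimensions [L^2 M T^-3] / [L M T^-2] = [L T^-1], i.e. velocity (v).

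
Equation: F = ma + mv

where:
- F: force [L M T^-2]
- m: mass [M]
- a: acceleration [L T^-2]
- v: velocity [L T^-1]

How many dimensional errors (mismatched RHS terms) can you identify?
1

LHS F: [L M T^-2]
- ma: [L M T^-2] ✓
- mv: [L M T^-1] ✗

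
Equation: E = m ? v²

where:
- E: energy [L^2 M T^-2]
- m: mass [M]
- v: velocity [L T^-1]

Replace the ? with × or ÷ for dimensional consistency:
multiplication (×): E = m × v²

E [L^2 M T^-2]; m [M]; v² [L^2 T^-2].
m × v² → [L^2 M T^-2] ✓
m ÷ v² → [L^-2 M T^2] ✗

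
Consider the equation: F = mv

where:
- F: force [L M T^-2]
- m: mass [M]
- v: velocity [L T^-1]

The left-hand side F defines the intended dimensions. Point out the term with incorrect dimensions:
The right-hand side term mv

F has dimensions [L M T^-2], but mv has dimensions [L M T^-1], so the term mv is dimensionally wrong for F.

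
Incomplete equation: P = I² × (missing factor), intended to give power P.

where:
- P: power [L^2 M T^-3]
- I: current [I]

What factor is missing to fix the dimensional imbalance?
R (resistance), dimensions [I^-2 L^2 M T^-3]

P has dimensions [L^2 M T^-3] and I² has dimensions [I^2].
The missing factor must have dimensions [L^2 M T^-3] / [I^2] = [I^-2 L^2 M T^-3], i.e. resistance (R).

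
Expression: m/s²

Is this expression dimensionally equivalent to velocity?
No

The expression m/s² has dimensions [L T^-2], but velocity has dimensions [L T^-1].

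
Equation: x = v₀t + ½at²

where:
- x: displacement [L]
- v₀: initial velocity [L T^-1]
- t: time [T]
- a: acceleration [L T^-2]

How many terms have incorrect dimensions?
0

LHS x: [L]
- v₀t: [L] ✓
- ½at²: [L] ✓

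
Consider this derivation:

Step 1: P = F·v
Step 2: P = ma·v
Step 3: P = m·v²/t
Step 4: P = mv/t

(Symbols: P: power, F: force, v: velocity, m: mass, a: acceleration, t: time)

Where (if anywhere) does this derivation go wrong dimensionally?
Step 4

Step 1: P = F·v → LHS [L^2 M T^-3], RHS [L^2 M T^-3] ✓
Step 2: P = ma·v → LHS [L^2 M T^-3], RHS [L^2 M T^-3] ✓
Step 3: P = m·v²/t → LHS [L^2 M T^-3], RHS [L^2 M T^-3] ✓
Step 4: P = mv/t → LHS [L^2 M T^-3], RHS [L M T^-2] ✗

The first dimensional inconsistency appears in step 4: P = mv/t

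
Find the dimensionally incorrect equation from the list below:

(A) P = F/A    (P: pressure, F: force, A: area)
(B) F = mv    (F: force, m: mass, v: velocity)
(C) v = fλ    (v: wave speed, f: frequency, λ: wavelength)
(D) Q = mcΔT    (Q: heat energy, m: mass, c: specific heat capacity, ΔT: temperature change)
(B) F = mv

The equation (B) F = mv is dimensionally incorrect.

LHS (F): [L M T^-2]
RHS (mv): [L M T^-1] ✗

The dimensions do not match. The other three equations balance.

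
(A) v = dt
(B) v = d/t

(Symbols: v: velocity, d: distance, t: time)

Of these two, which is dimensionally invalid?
(A)

(A) v = dt: LHS [L T^-1], RHS [L T] ✗
(B) v = d/t: LHS [L T^-1], RHS [L T^-1] ✓

Expression (A) v = dt is dimensionally incorrect.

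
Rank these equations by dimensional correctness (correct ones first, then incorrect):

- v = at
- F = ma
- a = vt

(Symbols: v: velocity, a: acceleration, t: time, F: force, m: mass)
Dimensionally correct: v = at, F = ma
Dimensionally incorrect: a = vt
Ordered (correct first, then incorrect): v = at, F = ma, a = vt

- v = at: LHS [L T^-1], RHS [L T^-1] → correct ✓
- F = ma: LHS [L M T^-2], RHS [L M T^-2] → correct ✓
- a = vt: LHS [L T^-2], RHS [L] → incorrect ✗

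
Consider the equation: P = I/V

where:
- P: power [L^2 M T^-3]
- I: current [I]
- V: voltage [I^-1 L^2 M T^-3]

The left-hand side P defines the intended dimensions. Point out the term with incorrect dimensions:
The right-hand side term I/V

P has dimensions [L^2 M T^-3], but I/V has dimensions [I^2 L^-2 M^-1 T^3], so the term I/V is dimensionally wrong for P.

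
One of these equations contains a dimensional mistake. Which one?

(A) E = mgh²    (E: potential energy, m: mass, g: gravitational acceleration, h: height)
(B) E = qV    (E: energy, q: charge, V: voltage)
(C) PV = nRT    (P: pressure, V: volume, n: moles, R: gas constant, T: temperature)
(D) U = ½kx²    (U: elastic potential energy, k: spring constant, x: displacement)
(A) E = mgh²

The equation (A) E = mgh² is dimensionally incorrect.

LHS (E): [L^2 M T^-2]
RHS (mgh²): [L^3 M T^-2] ✗

The dimensions do not match. The other three equations balance.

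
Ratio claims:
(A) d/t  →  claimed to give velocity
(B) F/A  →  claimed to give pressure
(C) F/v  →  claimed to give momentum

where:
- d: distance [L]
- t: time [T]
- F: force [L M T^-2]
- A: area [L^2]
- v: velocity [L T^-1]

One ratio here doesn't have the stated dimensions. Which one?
(C) F/v does not give momentum

(A) d/t: [L T^-1] = velocity [L T^-1] ✓
(B) F/A: [L^-1 M T^-2] = pressure [L^-1 M T^-2] ✓
(C) F/v: [M T^-1] ≠ momentum [L M T^-1] ✗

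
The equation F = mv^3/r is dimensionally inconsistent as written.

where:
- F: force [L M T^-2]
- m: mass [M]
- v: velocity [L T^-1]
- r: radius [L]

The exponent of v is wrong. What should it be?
The exponent of v should be 2: F = mv^2/r

The LHS F has dimensions [L M T^-2]; v has dimensions [L T^-1].
As written, the RHS mv^3/r (exponent 3 on v) has dimensions [L^2 M T^-3], which does not match.
With exponent 2, the RHS mv^2/r has dimensions [L M T^-2], matching the LHS.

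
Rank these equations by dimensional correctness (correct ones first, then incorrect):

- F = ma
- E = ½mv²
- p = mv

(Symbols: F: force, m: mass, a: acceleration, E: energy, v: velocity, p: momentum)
Dimensionally correct: F = ma, E = ½mv², p = mv
Dimensionally incorrect: none
Ordered (correct first, then incorrect): F = ma, E = ½mv², p = mv

- F = ma: LHS [L M T^-2], RHS [L M T^-2] → correct ✓
- E = ½mv²: LHS [L^2 M T^-2], RHS [L^2 M T^-2] → correct ✓
- p = mv: LHS [L M T^-1], RHS [L M T^-1] → correct ✓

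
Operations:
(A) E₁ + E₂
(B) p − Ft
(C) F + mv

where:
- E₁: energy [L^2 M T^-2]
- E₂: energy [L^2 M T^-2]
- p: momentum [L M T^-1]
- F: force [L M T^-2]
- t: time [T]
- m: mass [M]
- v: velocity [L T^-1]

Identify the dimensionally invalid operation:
(C) F + mv

(A) E₁ + E₂: E₁ [L^2 M T^-2] and E₂ [L^2 M T^-2] — same dimensions ✓
(B) p − Ft: p [L M T^-1] and Ft [L M T^-1] — same dimensions ✓
(C) F + mv: F [L M T^-2] and mv [L M T^-1] — different dimensions cannot be added/subtracted ✗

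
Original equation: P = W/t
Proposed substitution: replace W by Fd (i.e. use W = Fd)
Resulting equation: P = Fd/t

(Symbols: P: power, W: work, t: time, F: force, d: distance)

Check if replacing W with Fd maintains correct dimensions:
Yes

[W] = [L^2 M T^-2] and [Fd] = [L^2 M T^-2]. These match, so the substitution replaces a quantity by one of the same dimensions and the result P = Fd/t has LHS [L^2 M T^-3] vs RHS [L^2 M T^-3] — still consistent.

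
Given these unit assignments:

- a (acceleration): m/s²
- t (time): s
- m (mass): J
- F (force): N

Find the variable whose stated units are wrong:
m

The variable m (mass) should have units kg, not J.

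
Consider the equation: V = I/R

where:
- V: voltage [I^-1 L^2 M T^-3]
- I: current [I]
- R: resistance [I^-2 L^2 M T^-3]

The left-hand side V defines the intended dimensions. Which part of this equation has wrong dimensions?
The right-hand side term I/R

V has dimensions [I^-1 L^2 M T^-3], but I/R has dimensions [I^3 L^-2 M^-1 T^3], so the term I/R is dimensionally wrong for V.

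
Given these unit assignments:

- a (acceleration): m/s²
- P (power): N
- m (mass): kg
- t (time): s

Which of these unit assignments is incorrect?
P

The variable P (power) should have units W, not N.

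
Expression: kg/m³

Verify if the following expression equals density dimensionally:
Yes

The expression kg/m³ has dimensions [L^-3 M], which is exactly density [L^-3 M].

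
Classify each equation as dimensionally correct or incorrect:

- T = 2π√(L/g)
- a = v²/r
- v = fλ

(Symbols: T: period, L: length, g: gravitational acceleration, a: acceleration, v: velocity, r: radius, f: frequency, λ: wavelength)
Dimensionally correct: T = 2π√(L/g), a = v²/r, v = fλ
Dimensionally incorrect: none
Ordered (correct first, then incorrect): T = 2π√(L/g), a = v²/r, v = fλ

- T = 2π√(L/g): LHS [T], RHS [T] → correct ✓
- a = v²/r: LHS [L T^-2], RHS [L T^-2] → correct ✓
- v = fλ: LHS [L T^-1], RHS [L T^-1] → correct ✓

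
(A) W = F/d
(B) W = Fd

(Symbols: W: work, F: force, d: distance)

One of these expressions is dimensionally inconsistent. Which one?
(A)

(A) W = F/d: LHS [L^2 M T^-2], RHS [M T^-2] ✗
(B) W = Fd: LHS [L^2 M T^-2], RHS [L^2 M T^-2] ✓

Expression (A) W = F/d is dimensionally incorrect.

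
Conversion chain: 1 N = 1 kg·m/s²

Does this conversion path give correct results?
The chain is correct (no errors).

Correct: Newton is defined as kg·m/s²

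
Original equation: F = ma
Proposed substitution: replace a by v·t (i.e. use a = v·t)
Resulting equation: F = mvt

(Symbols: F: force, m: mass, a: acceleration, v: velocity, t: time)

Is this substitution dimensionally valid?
No

[a] = [L T^-2] and [v·t] = [L]. These differ, so the substitution replaces a quantity by one of different dimensions and the result F = mvt has LHS [L M T^-2] vs RHS [L M] — inconsistent.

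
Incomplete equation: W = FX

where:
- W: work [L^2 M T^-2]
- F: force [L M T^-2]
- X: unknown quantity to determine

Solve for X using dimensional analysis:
X = d (distance), dimensions [L]

W has dimensions [L^2 M T^-2]; the rest of the RHS (F) has dimensions [L M T^-2].
So X must have dimensions [L] — X = d (distance).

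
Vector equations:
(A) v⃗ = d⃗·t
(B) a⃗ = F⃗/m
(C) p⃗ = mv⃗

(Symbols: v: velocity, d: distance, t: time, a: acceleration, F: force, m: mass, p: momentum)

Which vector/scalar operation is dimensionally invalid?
(A) v⃗ = d⃗·t

(A) v⃗ = d⃗·t: LHS [L T^-1], RHS [L T] ✗ — velocity is displacement per time; should be d⃗/t
(B) a⃗ = F⃗/m: LHS [L T^-2], RHS [L T^-2] ✓ — force (vector) divided by mass (scalar)
(C) p⃗ = mv⃗: LHS [L M T^-1], RHS [L M T^-1] ✓ — mass (scalar) times velocity (vector)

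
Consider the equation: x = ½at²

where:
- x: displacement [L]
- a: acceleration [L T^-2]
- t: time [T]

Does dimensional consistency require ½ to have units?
No

x has dimensions [L] and at² already has dimensions [L], so the equation balances without ½ contributing any dimensions. ½ is a pure (dimensionless) number; changing or removing it would not affect dimensional consistency.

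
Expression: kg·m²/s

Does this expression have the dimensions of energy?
No

The expression kg·m²/s has dimensions [L^2 M T^-1], but energy has dimensions [L^2 M T^-2].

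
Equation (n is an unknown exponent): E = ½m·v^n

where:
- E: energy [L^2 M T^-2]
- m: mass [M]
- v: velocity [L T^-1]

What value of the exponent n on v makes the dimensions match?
n = 2

E has dimensions [L^2 M T^-2]; v has dimensions [L T^-1].
The rest of the RHS has dimensions [M], so v^n must supply [L^2 T^-2].
With n = 2: ½m·v^2 has dimensions [L^2 M T^-2], matching the LHS ✓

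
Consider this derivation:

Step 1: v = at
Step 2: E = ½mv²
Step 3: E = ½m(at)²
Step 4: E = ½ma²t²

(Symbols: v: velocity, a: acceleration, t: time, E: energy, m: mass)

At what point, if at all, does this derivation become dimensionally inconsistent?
No step introduces an error — all steps are dimensionally consistent.

Step 1: v = at → LHS [L T^-1], RHS [L T^-1] ✓
Step 2: E = ½mv² → LHS [L^2 M T^-2], RHS [L^2 M T^-2] ✓
Step 3: E = ½m(at)² → LHS [L^2 M T^-2], RHS [L^2 M T^-2] ✓
Step 4: E = ½ma²t² → LHS [L^2 M T^-2], RHS [L^2 M T^-2] ✓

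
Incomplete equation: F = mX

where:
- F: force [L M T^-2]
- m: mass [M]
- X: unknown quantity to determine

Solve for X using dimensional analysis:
X = a (acceleration), dimensions [L T^-2]

F has dimensions [L M T^-2]; the rest of the RHS (m) has dimensions [M].
So X must have dimensions [L T^-2] — X = a (acceleration).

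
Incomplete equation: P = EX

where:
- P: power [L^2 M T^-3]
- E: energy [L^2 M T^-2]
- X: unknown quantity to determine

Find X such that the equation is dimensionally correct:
X = f (inverse time / frequency (1/t)), dimensions [T^-1]

P has dimensions [L^2 M T^-3]; the rest of the RHS (E) has dimensions [L^2 M T^-2].
So X must have dimensions [T^-1] — X = f (inverse time / frequency (1/t)).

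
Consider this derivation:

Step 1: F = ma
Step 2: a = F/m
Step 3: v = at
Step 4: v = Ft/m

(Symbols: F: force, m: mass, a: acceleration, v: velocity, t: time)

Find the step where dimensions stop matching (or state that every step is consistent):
No step introduces an error — all steps are dimensionally consistent.

Step 1: F = ma → LHS [L M T^-2], RHS [L M T^-2] ✓
Step 2: a = F/m → LHS [L T^-2], RHS [L T^-2] ✓
Step 3: v = at → LHS [L T^-1], RHS [L T^-1] ✓
Step 4: v = Ft/m → LHS [L T^-1], RHS [L T^-1] ✓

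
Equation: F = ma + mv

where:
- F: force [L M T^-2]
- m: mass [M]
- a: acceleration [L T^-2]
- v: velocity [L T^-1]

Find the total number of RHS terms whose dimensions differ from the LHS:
1

LHS F: [L M T^-2]
- ma: [L M T^-2] ✓
- mv: [L M T^-1] ✗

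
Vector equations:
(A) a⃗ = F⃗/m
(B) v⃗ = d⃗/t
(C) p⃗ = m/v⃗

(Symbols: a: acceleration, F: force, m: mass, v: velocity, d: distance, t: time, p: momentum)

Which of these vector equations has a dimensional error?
(C) p⃗ = m/v⃗

(A) a⃗ = F⃗/m: LHS [L T^-2], RHS [L T^-2] ✓ — force (vector) divided by mass (scalar)
(B) v⃗ = d⃗/t: LHS [L T^-1], RHS [L T^-1] ✓ — displacement (vector) divided by time (scalar)
(C) p⃗ = m/v⃗: LHS [L M T^-1], RHS [L^-1 M T] ✗ — momentum is mass times velocity; should be mv⃗ (and division by a vector is undefined)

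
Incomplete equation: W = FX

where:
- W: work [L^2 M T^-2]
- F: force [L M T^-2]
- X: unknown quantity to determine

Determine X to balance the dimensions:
X = d (distance), dimensions [L]

W has dimensions [L^2 M T^-2]; the rest of the RHS (F) has dimensions [L M T^-2].
So X must have dimensions [L] — X = d (distance).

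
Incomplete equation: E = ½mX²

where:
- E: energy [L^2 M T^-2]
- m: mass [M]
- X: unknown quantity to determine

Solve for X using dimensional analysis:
X = v (velocity), dimensions [L T^-1]

E has dimensions [L^2 M T^-2]; the rest of the RHS (½m) has dimensions [M].
So X² must have dimensions [L^2 T^-2], i.e. X has dimensions [L T^-1] — X = v (velocity).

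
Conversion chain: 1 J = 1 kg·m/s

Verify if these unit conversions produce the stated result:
The chain is incorrect (it contains an error).

Incorrect: Joule is kg·m²/s², not kg·m/s (that is momentum)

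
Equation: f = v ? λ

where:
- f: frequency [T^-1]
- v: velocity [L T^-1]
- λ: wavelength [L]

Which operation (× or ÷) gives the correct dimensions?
division (÷): f = v ÷ λ

f [T^-1]; v [L T^-1]; λ [L].
v × λ → [L^2 T^-1] ✗
v ÷ λ → [T^-1] ✓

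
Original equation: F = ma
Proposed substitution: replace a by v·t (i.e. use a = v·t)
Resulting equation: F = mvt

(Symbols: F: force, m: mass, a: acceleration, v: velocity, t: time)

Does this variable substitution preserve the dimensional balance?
No

[a] = [L T^-2] and [v·t] = [L]. These differ, so the substitution replaces a quantity by one of different dimensions and the result F = mvt has LHS [L M T^-2] vs RHS [L M] — inconsistent.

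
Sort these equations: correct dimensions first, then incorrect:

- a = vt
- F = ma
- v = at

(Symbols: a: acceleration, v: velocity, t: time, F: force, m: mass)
Dimensionally correct: F = ma, v = at
Dimensionally incorrect: a = vt
Ordered (correct first, then incorrect): F = ma, v = at, a = vt

- a = vt: LHS [L T^-2], RHS [L] → incorrect ✗
- F = ma: LHS [L M T^-2], RHS [L M T^-2] → correct ✓
- v = at: LHS [L T^-1], RHS [L T^-1] → correct ✓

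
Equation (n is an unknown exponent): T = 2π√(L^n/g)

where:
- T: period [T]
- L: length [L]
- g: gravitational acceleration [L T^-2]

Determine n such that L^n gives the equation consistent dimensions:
n = 1

T has dimensions [T]; L has dimensions [L].
With n = 1: 2π√(L^1/g) has dimensions [T], matching the LHS ✓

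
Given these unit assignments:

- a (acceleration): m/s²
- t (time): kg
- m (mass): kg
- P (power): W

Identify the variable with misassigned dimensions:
t

The variable t (time) should have units s, not kg.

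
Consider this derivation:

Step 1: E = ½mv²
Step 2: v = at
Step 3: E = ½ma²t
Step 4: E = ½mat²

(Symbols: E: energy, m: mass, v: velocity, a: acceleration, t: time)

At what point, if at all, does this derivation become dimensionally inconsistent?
Step 3

Step 1: E = ½mv² → LHS [L^2 M T^-2], RHS [L^2 M T^-2] ✓
Step 2: v = at → LHS [L T^-1], RHS [L T^-1] ✓
Step 3: E = ½ma²t → LHS [L^2 M T^-2], RHS [L^2 M T^-3] ✗

The first dimensional inconsistency appears in step 3: E = ½ma²t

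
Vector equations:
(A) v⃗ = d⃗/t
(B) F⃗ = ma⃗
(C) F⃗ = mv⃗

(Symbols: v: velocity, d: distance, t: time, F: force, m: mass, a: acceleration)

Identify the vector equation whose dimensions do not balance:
(C) F⃗ = mv⃗

(A) v⃗ = d⃗/t: LHS [L T^-1], RHS [L T^-1] ✓ — displacement (vector) divided by time (scalar)
(B) F⃗ = ma⃗: LHS [L M T^-2], RHS [L M T^-2] ✓ — Force and acceleration are vectors, mass is a scalar
(C) F⃗ = mv⃗: LHS [L M T^-2], RHS [L M T^-1] ✗ — mass times velocity is momentum, not force; should be ma⃗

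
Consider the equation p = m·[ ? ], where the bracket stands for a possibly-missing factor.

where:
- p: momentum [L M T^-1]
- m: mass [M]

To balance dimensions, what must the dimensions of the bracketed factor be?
[L T^-1] — velocity (e.g. v)

p has dimensions [L M T^-1]; m has dimensions [M].
The bracketed factor must supply [L M T^-1] / [M] = [L T^-1].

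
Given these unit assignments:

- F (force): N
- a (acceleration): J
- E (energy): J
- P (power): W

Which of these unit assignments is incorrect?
a

The variable a (acceleration) should have units m/s², not J.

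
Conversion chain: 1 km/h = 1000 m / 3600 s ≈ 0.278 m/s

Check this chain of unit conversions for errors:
The chain is correct (no errors).

Correct: 1 km = 1000 m, 1 h = 3600 s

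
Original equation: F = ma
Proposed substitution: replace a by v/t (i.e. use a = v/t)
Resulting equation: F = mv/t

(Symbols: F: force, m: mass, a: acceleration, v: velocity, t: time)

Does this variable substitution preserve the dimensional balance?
Yes

[a] = [L T^-2] and [v/t] = [L T^-2]. These match, so the substitution replaces a quantity by one of the same dimensions and the result F = mv/t has LHS [L M T^-2] vs RHS [L M T^-2] — still consistent.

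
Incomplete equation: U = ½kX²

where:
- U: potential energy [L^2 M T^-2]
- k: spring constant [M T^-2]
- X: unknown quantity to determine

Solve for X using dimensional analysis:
X = x (displacement), dimensions [L]

U has dimensions [L^2 M T^-2]; the rest of the RHS (½k) has dimensions [M T^-2].
So X² must have dimensions [L^2], i.e. X has dimensions [L] — X = x (displacement).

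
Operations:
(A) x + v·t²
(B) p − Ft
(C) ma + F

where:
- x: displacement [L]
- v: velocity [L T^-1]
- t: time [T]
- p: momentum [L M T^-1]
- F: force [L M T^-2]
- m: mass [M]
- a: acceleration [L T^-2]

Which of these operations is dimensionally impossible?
(A) x + v·t²

(A) x + v·t²: x [L] and v·t² [L T] — different dimensions cannot be added/subtracted ✗
(B) p − Ft: p [L M T^-1] and Ft [L M T^-1] — same dimensions ✓
(C) ma + F: ma [L M T^-2] and F [L M T^-2] — same dimensions ✓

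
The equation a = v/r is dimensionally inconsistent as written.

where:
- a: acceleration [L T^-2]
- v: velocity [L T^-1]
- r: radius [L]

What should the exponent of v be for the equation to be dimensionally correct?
The exponent of v should be 2: a = v^2/r

The LHS a has dimensions [L T^-2]; v has dimensions [L T^-1].
As written, the RHS v/r (exponent 1 on v) has dimensions [T^-1], which does not match.
With exponent 2, the RHS v^2/r has dimensions [L T^-2], matching the LHS.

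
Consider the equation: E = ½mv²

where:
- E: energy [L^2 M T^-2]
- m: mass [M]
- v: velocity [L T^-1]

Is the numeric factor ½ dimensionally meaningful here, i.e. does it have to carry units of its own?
No

E has dimensions [L^2 M T^-2] and mv² already has dimensions [L^2 M T^-2], so the equation balances without ½ contributing any dimensions. ½ is a pure (dimensionless) number; changing or removing it would not affect dimensional consistency.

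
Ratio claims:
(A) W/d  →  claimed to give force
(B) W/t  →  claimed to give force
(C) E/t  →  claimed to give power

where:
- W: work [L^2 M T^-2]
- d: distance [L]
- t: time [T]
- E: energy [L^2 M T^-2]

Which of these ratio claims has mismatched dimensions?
(B) W/t does not give force

(A) W/d: [L M T^-2] = force [L M T^-2] ✓
(B) W/t: [L^2 M T^-3] ≠ force [L M T^-2] ✗
(C) E/t: [L^2 M T^-3] = power [L^2 M T^-3] ✓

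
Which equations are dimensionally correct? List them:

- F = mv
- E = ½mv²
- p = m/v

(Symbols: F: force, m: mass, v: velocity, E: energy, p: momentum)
Dimensionally correct: E = ½mv²
Dimensionally incorrect: F = mv, p = m/v
Ordered (correct first, then incorrect): E = ½mv², F = mv, p = m/v

- F = mv: LHS [L M T^-2], RHS [L M T^-1] → incorrect ✗
- E = ½mv²: LHS [L^2 M T^-2], RHS [L^2 M T^-2] → correct ✓
- p = m/v: LHS [L M T^-1], RHS [L^-1 M T] → incorrect ✗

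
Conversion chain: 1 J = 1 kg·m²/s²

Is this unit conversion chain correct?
The chain is correct (no errors).

Correct: Joule is defined as kg·m²/s²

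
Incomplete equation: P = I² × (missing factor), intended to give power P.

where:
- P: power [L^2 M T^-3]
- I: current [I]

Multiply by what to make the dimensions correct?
R (resistance), dimensions [I^-2 L^2 M T^-3]

P has dimensions [L^2 M T^-3] and I² has dimensions [I^2].
The missing factor must have dimensions [L^2 M T^-3] / [I^2] = [I^-2 L^2 M T^-3], i.e. resistance (R).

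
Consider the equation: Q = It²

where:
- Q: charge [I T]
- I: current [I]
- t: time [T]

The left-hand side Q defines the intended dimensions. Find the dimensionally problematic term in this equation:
The right-hand side term It²

Q has dimensions [I T], but It² has dimensions [I T^2], so the term It² is dimensionally wrong for Q.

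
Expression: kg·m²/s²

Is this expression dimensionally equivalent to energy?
Yes

The expression kg·m²/s² has dimensions [L^2 M T^-2], which is exactly energy [L^2 M T^-2].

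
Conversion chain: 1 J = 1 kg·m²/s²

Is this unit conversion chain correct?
The chain is correct (no errors).

Correct: Joule is defined as kg·m²/s²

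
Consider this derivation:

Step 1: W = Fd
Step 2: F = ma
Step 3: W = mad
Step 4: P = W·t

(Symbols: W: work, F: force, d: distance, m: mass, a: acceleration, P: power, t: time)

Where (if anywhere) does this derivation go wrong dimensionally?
Step 4

Step 1: W = Fd → LHS [L^2 M T^-2], RHS [L^2 M T^-2] ✓
Step 2: F = ma → LHS [L M T^-2], RHS [L M T^-2] ✓
Step 3: W = mad → LHS [L^2 M T^-2], RHS [L^2 M T^-2] ✓
Step 4: P = W·t → LHS [L^2 M T^-3], RHS [L^2 M T^-1] ✗

The first dimensional inconsistency appears in step 4: P = W·t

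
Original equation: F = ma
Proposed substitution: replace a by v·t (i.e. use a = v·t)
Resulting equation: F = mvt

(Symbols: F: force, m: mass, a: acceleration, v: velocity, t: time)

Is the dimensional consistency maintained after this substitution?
No

[a] = [L T^-2] and [v·t] = [L]. These differ, so the substitution replaces a quantity by one of different dimensions and the result F = mvt has LHS [L M T^-2] vs RHS [L M] — inconsistent.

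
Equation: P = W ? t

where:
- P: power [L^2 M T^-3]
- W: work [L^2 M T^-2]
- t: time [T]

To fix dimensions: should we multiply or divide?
division (÷): P = W ÷ t

P [L^2 M T^-3]; W [L^2 M T^-2]; t [T].
W × t → [L^2 M T^-1] ✗
W ÷ t → [L^2 M T^-3] ✓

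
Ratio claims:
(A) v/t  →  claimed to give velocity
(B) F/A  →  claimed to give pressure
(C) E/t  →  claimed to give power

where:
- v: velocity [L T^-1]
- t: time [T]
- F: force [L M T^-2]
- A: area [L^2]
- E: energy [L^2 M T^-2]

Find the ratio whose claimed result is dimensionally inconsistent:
(A) v/t does not give velocity

(A) v/t: [L T^-2] ≠ velocity [L T^-1] ✗
(B) F/A: [L^-1 M T^-2] = pressure [L^-1 M T^-2] ✓
(C) E/t: [L^2 M T^-3] = power [L^2 M T^-3] ✓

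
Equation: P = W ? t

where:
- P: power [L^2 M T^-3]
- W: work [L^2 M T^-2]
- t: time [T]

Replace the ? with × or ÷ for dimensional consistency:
division (÷): P = W ÷ t

P [L^2 M T^-3]; W [L^2 M T^-2]; t [T].
W × t → [L^2 M T^-1] ✗
W ÷ t → [L^2 M T^-3] ✓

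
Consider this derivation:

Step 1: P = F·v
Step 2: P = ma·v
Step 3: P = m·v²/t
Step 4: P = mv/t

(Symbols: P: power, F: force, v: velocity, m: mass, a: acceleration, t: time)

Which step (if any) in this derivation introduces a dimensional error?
Step 4

Step 1: P = F·v → LHS [L^2 M T^-3], RHS [L^2 M T^-3] ✓
Step 2: P = ma·v → LHS [L^2 M T^-3], RHS [L^2 M T^-3] ✓
Step 3: P = m·v²/t → LHS [L^2 M T^-3], RHS [L^2 M T^-3] ✓
Step 4: P = mv/t → LHS [L^2 M T^-3], RHS [L M T^-2] ✗

The first dimensional inconsistency appears in step 4: P = mv/t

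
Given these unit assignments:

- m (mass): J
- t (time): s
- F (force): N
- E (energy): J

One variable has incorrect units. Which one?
m

The variable m (mass) should have units kg, not J.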